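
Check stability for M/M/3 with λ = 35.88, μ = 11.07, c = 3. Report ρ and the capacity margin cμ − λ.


Total capacity cμ = 3·11.07 = 33.21/hr
ρ = λ/(cμ) = 35.88/33.21 = 1.0804
Stable ⇔ ρ < 1: NO
Spare capacity = cμ − λ = 33.21 − 35.88 = -2.67/hr

Final: ρ = 1.0804; unstable; margin = -2.67/hr


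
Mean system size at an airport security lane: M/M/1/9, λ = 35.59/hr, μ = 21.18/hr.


ρ = 35.59/21.18 = 1.6804
L = ρ[1 − (K+1)ρ^K + Kρ^(K+1)] / [(1−ρ)(1−ρ^(K+1))]
Numerator: 1.6804·(1 − 10·106.811568 + 9·179.481761) = 921.206605
Denominator: (-0.6804)·(-178.481761) = 121.431642
L = 921.206605/121.431642 = 7.5862

Final: 7.5862


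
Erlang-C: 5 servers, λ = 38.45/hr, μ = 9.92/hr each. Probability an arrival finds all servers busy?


a = λ/μ = 3.8760; ρ = a/5 = 0.7752
P₀ = 0.015643 (from M/M/c formula)
C(c,a) = [a^c/(c!(1−ρ))]·P₀ = [874.82938/(120·0.2248)]·0.015643
= 32.43015·0.015643 = 0.507297

Final: 0.507297


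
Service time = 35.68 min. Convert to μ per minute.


μ = 1/(service time) in consistent units.
1 minute = 1 min, so μ = 1/35.68 = 0.02803 per minute

Final: 0.02803 /min


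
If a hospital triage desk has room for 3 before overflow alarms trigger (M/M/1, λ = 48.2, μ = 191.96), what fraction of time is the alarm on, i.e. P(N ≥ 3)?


ρ = 48.2/191.96 = 0.2511
P(N ≥ n) = ρ^n = 0.2511^3 = 0.015831

Final: 0.015831


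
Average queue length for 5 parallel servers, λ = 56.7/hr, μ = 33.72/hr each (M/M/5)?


a = λ/μ = 1.6815; ρ = a/5 = 0.3363
P₀ = 0.185547
Lq = P₀·a^c·ρ / (c!·(1−ρ)²) = 0.185547·13.44242·0.3363/(120·0.44050)
= 0.01587

Final: 0.01587


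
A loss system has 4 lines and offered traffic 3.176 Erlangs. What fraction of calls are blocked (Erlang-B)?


B(c,a) = (a^c/c!) / Σ_{k=0}^{c} a^k/k!
a^4/4! = 4.239462
Σ terms (k=0..4): 1.00000 + 3.17600 + 5.04349 + 5.33937 + 4.23946 = 18.798322
B = 4.239462/18.798322 = 0.225523

Final: 0.225523


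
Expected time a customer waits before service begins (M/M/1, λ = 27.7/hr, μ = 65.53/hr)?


ρ = 27.7/65.53 = 0.4227
Wq = ρ/(μ−λ) = 0.4227/(65.53 − 27.7) = 0.4227/37.83 = 0.01117 hr

Final: 0.01117 hr


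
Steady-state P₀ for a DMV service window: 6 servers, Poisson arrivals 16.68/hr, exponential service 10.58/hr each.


a = λ/μ = 16.68/10.58 = 1.5766; ρ = a/c = 0.2628
Σ_{k=0}^{5} a^k/k! (terms k=0..5) = 1.00000 + 1.57656 + 1.24277 + 0.65310 + 0.25741 + 0.08117 = 4.81101
Tail: a^6/(6!(1−ρ)) = 15.35544/(720·0.7372) = 0.02893
P₀ = 1/(4.81101 + 0.02893) = 1/4.83994 = 0.206614

Final: 0.206614


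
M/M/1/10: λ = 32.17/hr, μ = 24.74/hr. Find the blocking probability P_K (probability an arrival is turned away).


ρ = λ/μ = 32.17/24.74 = 1.3003
P_K = (1−ρ)ρ^K/(1−ρ^(K+1)) = (-0.3003·13.820179)/(1 − 17.970701)
= -4.150523/-16.970701 = 0.244570

Final: 0.244570


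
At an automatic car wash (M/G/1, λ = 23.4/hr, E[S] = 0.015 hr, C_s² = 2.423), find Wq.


ρ = λ·E[S] = 23.4·0.015 = 0.3510
E[S²] = E[S]²(1+C_s²) = 0.015²·(1+2.423) = 0.0007702
Wq = λ·E[S²]/(2(1−ρ)) = 23.4·0.0007702/(2·0.6490) = 0.01388 hr

Final: 0.01388 hr


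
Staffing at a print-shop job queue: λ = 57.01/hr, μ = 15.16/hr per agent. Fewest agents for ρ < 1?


Stability requires cμ > λ ⇔ c > λ/μ.
λ/μ = 57.01/15.16 = 3.7606
Minimum integer c = ⌊3.7606⌋ + 1 = 4
Check: 4·15.16 = 60.64 > 57.01, while 3·15.16 = 45.48 ≤ 57.01

Final: 4 servers


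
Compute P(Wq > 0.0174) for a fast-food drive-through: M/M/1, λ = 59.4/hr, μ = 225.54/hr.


ρ = 59.4/225.54 = 0.2634
P(Wq > t) = ρ·e^{−(μ−λ)t} = 0.2634·e^{−2.8908}
= 0.2634·0.055530 = 0.014625

Final: 0.014625


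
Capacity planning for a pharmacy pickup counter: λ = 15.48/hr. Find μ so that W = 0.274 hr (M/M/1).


W = 1/(μ−λ) ⇒ μ − λ = 1/W = 1/0.274 = 3.6496
μ = λ + 1/W = 15.48 + 3.6496 = 19.1296 per hr

Final: 19.1296 /hr


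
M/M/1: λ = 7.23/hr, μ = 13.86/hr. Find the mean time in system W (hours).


W = 1/(μ−λ) = 1/(13.86 − 7.23) = 1/6.63 = 0.1508 hr

Final: 0.1508 hr


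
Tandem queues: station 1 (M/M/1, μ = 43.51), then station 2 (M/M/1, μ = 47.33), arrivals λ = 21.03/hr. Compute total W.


Each node sees arrival rate λ = 21.03/hr (tandem ⇒ throughput preserved).
W₁ = 1/(μ₁−λ) = 1/(43.51−21.03) = 0.04448 hr
W₂ = 1/(μ₂−λ) = 1/(47.33−21.03) = 0.03802 hr
W_total = W₁ + W₂ = 0.04448 + 0.03802 = 0.08251 hr

Final: 0.08251 hr


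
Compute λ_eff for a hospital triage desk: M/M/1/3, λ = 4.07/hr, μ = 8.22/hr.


ρ = 0.4951; P_K = (1−ρ)ρ^3/(1−ρ^4) = 0.065202
λ_eff = λ(1 − P_K) = 4.07·(1 − 0.065202) = 4.07·0.934798 = 3.8046 /hr

Final: 3.8046 /hr


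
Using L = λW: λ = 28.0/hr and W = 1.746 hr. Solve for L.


L = λW = 28.0·1.746 = 48.8880

Final: 48.8880


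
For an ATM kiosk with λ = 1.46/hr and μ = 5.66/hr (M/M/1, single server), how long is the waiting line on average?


ρ = 1.46/5.66 = 0.2580
Lq = ρ²/(1−ρ) = 0.06654/0.7420 = 0.08967

Final: 0.08967


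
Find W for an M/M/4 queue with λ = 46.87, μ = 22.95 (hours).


a = 2.0423; ρ = 0.5106; P₀ = 0.124559
Lq = P₀·a^c·ρ/(c!(1−ρ)²) = 0.19243
Wq = Lq/λ = 0.19243/46.87 = 0.004106 hr
W = Wq + 1/μ = 0.004106 + 0.04357 = 0.04768 hr

Final: 0.04768 hr


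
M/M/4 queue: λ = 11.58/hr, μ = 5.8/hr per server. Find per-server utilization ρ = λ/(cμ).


ρ = λ/(cμ) = 11.58/(4·5.8) = 11.58/23.20 = 0.4991

Final: 0.4991


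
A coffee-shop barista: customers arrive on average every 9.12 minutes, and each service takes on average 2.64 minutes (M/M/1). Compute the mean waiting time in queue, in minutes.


λ = 60/9.12 = 6.5789 /hr
μ = 60/2.64 = 22.7273 /hr
ρ = λ/μ = 6.5789/22.7273 = 0.2895
Wq = ρ/(μ−λ) = 0.2895/(22.7273−6.5789) = 0.01793 hr
In minutes: 0.01793·60 = 1.076 min

Final: 1.076 min


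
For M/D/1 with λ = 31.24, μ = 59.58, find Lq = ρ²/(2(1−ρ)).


ρ = 31.24/59.58 = 0.5243
M/D/1: Lq = ρ²/(2(1−ρ)) = 0.2749/(2·0.4757) = 0.28900

Final: 0.28900


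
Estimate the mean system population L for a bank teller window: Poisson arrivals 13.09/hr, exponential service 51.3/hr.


ρ = λ/μ = 13.09/51.3 = 0.2552
L = ρ/(1−ρ) = 0.2552/(1 − 0.2552) = 0.2552/0.7448 = 0.3426

Final: 0.3426


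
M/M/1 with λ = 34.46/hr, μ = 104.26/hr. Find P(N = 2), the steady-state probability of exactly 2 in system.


ρ = 34.46/104.26 = 0.3305
P_n = (1−ρ)·ρ^n = (1 − 0.3305)·0.3305^2 = 0.6695·0.109243 = 0.073136

Final: 0.073136


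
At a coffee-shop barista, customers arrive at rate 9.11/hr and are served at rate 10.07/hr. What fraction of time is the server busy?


ρ = λ/μ = 9.11/10.07 = 0.9047

Final: 0.9047


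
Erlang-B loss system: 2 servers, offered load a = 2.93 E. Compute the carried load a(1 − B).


B(2,2.93) = 0.522040 (Erlang-B)
Carried load = a(1 − B) = 2.93·(1 − 0.522040) = 2.93·0.477960 = 1.4004 E

Final: 1.4004 Erlangs


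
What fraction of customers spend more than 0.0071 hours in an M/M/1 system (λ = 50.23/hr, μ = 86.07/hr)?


W ~ Exponential(μ−λ) for M/M/1.
μ − λ = 86.07 − 50.23 = 35.8400
P(W > t) = e^{−(μ−λ)t} = e^{−0.2545} = 0.775332

Final: 0.775332


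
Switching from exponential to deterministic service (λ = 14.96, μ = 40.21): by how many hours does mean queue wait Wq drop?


ρ = 14.96/40.21 = 0.3720
Wq(M/M/1) = ρ/(μ−λ) = 0.3720/25.25 = 0.01473 hr
Wq(M/D/1) = ρ/(2(μ−λ)) = 0.007367 hr
Savings = 0.01473 − 0.007367 = 0.007367 hr

Final: 0.007367 hr


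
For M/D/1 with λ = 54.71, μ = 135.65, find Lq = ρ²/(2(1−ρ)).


ρ = 54.71/135.65 = 0.4033
M/D/1: Lq = ρ²/(2(1−ρ)) = 0.1627/(2·0.5967) = 0.13631

Final: 0.13631


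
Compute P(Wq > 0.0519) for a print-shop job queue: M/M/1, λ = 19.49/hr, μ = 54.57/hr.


ρ = 19.49/54.57 = 0.3572
P(Wq > t) = ρ·e^{−(μ−λ)t} = 0.3572·e^{−1.8207}
= 0.3572·0.161920 = 0.057831

Final: 0.057831


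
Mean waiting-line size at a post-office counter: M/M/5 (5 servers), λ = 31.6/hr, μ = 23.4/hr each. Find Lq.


a = λ/μ = 1.3504; ρ = a/5 = 0.2701
P₀ = 0.258896
Lq = P₀·a^c·ρ / (c!·(1−ρ)²) = 0.258896·4.49114·0.2701/(120·0.53278)
= 0.004912

Final: 0.004912


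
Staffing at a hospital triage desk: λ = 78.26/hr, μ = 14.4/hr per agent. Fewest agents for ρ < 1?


Stability requires cμ > λ ⇔ c > λ/μ.
λ/μ = 78.26/14.4 = 5.4347
Minimum integer c = ⌊5.4347⌋ + 1 = 6
Check: 6·14.4 = 86.40 > 78.26, while 5·14.4 = 72.00 ≤ 78.26

Final: 6 servers


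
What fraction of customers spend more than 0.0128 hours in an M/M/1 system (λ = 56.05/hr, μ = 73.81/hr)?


W ~ Exponential(μ−λ) for M/M/1.
μ − λ = 73.81 − 56.05 = 17.7600
P(W > t) = e^{−(μ−λ)t} = e^{−0.2273} = 0.796659

Final: 0.796659


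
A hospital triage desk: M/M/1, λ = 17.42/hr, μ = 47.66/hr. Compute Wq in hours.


ρ = 17.42/47.66 = 0.3655
Wq = ρ/(μ−λ) = 0.3655/(47.66 − 17.42) = 0.3655/30.24 = 0.01209 hr

Final: 0.01209 hr


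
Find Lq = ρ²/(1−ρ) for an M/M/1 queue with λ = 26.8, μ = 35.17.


ρ = 26.8/35.17 = 0.7620
Lq = ρ²/(1−ρ) = 0.5807/0.2380 = 2.4399

Final: 2.4399


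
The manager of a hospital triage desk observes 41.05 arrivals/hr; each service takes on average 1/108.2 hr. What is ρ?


ρ = λ/μ = 41.05/108.2 = 0.3794

Final: 0.3794


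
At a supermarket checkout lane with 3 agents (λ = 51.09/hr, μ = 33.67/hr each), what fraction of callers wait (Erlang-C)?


a = λ/μ = 1.5174; ρ = a/3 = 0.5058
P₀ = 0.206322 (from M/M/c formula)
C(c,a) = [a^c/(c!(1−ρ))]·P₀ = [3.49364/(6·0.4942)]·0.206322
= 1.17819·0.206322 = 0.243088

Final: 0.243088


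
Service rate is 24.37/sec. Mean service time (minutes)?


Mean service time = 1/μ = 1/24.37 second = 0.04103 second
In minutes: 0.04103 × 0.0166667 = 0.0006839 min

Final: 0.0006839 min


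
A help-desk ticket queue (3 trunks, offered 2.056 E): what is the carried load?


B(3,2.056) = 0.218870 (Erlang-B)
Carried load = a(1 − B) = 2.056·(1 − 0.218870) = 2.056·0.781130 = 1.6060 E

Final: 1.6060 Erlangs


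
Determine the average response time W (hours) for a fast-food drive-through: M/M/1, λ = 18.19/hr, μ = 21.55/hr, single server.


W = 1/(μ−λ) = 1/(21.55 − 18.19) = 1/3.36 = 0.2976 hr

Final: 0.2976 hr


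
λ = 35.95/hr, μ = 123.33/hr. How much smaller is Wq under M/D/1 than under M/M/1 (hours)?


ρ = 35.95/123.33 = 0.2915
Wq(M/M/1) = ρ/(μ−λ) = 0.2915/87.38 = 0.003336 hr
Wq(M/D/1) = ρ/(2(μ−λ)) = 0.001668 hr
Savings = 0.003336 − 0.001668 = 0.001668 hr

Final: 0.001668 hr


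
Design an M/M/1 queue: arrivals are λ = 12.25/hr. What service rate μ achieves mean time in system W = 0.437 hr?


W = 1/(μ−λ) ⇒ μ − λ = 1/W = 1/0.437 = 2.2883
μ = λ + 1/W = 12.25 + 2.2883 = 14.5383 per hr

Final: 14.5383 /hr


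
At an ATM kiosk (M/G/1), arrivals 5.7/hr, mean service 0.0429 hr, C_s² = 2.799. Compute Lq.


ρ = λ·E[S] = 5.7·0.0429 = 0.2445
Lq = ρ²(1+C_s²)/(2(1−ρ)) = 0.05979·(1+2.799)/(2·0.7555)
= 0.05979·3.7990/1.5109 = 0.15034

Final: 0.15034


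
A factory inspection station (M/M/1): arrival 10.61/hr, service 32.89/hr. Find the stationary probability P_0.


ρ = 10.61/32.89 = 0.3226
P_n = (1−ρ)·ρ^n = (1 − 0.3226)·0.3226^0 = 0.6774·1.000000 = 0.677410

Final: 0.677410


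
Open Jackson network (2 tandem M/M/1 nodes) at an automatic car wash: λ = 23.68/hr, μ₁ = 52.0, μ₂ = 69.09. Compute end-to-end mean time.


Each node sees arrival rate λ = 23.68/hr (tandem ⇒ throughput preserved).
W₁ = 1/(μ₁−λ) = 1/(52.0−23.68) = 0.03531 hr
W₂ = 1/(μ₂−λ) = 1/(69.09−23.68) = 0.02202 hr
W_total = W₁ + W₂ = 0.03531 + 0.02202 = 0.05733 hr

Final: 0.05733 hr


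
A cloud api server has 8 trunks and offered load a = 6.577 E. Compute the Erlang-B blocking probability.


B(c,a) = (a^c/c!) / Σ_{k=0}^{c} a^k/k!
a^8/8! = 86.836480
Σ terms (k=0..8): 1.00000 + 6.57700 + 21.62846 + 47.41680 + 77.96508 + 102.55527 + 112.41766 + 105.62442 + 86.83648 = 562.021182
B = 86.836480/562.021182 = 0.154507

Final: 0.154507


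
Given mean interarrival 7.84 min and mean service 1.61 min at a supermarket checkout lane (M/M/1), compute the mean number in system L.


λ = 60/7.84 = 7.6531 /hr
μ = 60/1.61 = 37.2671 /hr
ρ = λ/μ = 7.6531/37.2671 = 0.2054
L = ρ/(1−ρ) = 0.2054/0.7946 = 0.2584

Final: 0.2584


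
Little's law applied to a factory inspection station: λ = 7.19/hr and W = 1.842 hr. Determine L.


L = λW = 7.19·1.842 = 13.2440

Final: 13.2440


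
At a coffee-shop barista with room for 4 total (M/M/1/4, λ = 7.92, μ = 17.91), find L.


ρ = 7.92/17.91 = 0.4422
L = ρ[1 − (K+1)ρ^K + Kρ^(K+1)] / [(1−ρ)(1−ρ^(K+1))]
Numerator: 0.4422·(1 − 5·0.038240 + 4·0.016910) = 0.387572
Denominator: (0.5578)·(0.983090) = 0.548357
L = 0.387572/0.548357 = 0.7068

Final: 0.7068


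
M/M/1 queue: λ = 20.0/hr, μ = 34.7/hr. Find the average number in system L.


ρ = λ/μ = 20.0/34.7 = 0.5764
L = ρ/(1−ρ) = 0.5764/(1 − 0.5764) = 0.5764/0.4236 = 1.3605

Final: 1.3605


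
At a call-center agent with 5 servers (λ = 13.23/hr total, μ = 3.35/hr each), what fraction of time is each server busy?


ρ = λ/(cμ) = 13.23/(5·3.35) = 13.23/16.75 = 0.7899

Final: 0.7899


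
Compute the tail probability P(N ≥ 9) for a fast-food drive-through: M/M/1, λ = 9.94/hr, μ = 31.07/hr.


ρ = 9.94/31.07 = 0.3199
P(N ≥ n) = ρ^n = 0.3199^9 = 0.00003511

Final: 0.00003511


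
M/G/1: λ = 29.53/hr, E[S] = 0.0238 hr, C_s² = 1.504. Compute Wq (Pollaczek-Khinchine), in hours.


ρ = λ·E[S] = 29.53·0.0238 = 0.7028
E[S²] = E[S]²(1+C_s²) = 0.0238²·(1+1.504) = 0.001418
Wq = λ·E[S²]/(2(1−ρ)) = 29.53·0.001418/(2·0.2972) = 0.07047 hr

Final: 0.07047 hr


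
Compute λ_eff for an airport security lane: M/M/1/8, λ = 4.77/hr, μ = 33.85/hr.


ρ = 0.1409; P_K = (1−ρ)ρ^8/(1−ρ^9) = 0.0000001336
λ_eff = λ(1 − P_K) = 4.77·(1 − 0.0000001336) = 4.77·1.000000 = 4.7700 /hr

Final: 4.7700 /hr


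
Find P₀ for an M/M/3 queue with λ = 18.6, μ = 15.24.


a = λ/μ = 18.6/15.24 = 1.2205; ρ = a/c = 0.4068
Σ_{k=0}^{2} a^k/k! (terms k=0..2) = 1.00000 + 1.22047 + 0.74478 = 2.96525
Tail: a^3/(3!(1−ρ)) = 1.81796/(6·0.5932) = 0.51080
P₀ = 1/(2.96525 + 0.51080) = 1/3.47605 = 0.287683

Final: 0.287683


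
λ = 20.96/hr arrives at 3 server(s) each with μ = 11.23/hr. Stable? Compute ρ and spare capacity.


Total capacity cμ = 3·11.23 = 33.69/hr
ρ = λ/(cμ) = 20.96/33.69 = 0.6221
Stable ⇔ ρ < 1: YES
Spare capacity = cμ − λ = 33.69 − 20.96 = 12.73/hr

Final: ρ = 0.6221; stable; margin = 12.73/hr


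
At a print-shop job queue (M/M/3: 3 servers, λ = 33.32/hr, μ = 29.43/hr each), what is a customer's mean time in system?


a = 1.1322; ρ = 0.3774; P₀ = 0.316297
Lq = P₀·a^c·ρ/(c!(1−ρ)²) = 0.07448
Wq = Lq/λ = 0.07448/33.32 = 0.002235 hr
W = Wq + 1/μ = 0.002235 + 0.03398 = 0.03621 hr

Final: 0.03621 hr


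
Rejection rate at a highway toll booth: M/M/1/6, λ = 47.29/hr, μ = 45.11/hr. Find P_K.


ρ = λ/μ = 47.29/45.11 = 1.0483
P_K = (1−ρ)ρ^K/(1−ρ^(K+1)) = (-0.04833·1.327330)/(1 − 1.391475)
= -0.064145/-0.391475 = 0.163855

Final: 0.163855


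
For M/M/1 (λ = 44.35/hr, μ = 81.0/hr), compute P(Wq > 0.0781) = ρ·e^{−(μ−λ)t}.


ρ = 44.35/81.0 = 0.5475
P(Wq > t) = ρ·e^{−(μ−λ)t} = 0.5475·e^{−2.8624}
= 0.5475·0.057133 = 0.031282

Final: 0.031282


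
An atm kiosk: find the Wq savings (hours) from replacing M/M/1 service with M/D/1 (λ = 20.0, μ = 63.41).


ρ = 20.0/63.41 = 0.3154
Wq(M/M/1) = ρ/(μ−λ) = 0.3154/43.41 = 0.007266 hr
Wq(M/D/1) = ρ/(2(μ−λ)) = 0.003633 hr
Savings = 0.007266 − 0.003633 = 0.003633 hr

Final: 0.003633 hr


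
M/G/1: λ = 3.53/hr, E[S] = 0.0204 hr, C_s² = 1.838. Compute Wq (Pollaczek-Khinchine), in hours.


ρ = λ·E[S] = 3.53·0.0204 = 0.07201
E[S²] = E[S]²(1+C_s²) = 0.0204²·(1+1.838) = 0.001181
Wq = λ·E[S²]/(2(1−ρ)) = 3.53·0.001181/(2·0.9280) = 0.002246 hr

Final: 0.002246 hr


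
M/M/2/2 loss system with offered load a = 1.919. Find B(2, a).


B(c,a) = (a^c/c!) / Σ_{k=0}^{c} a^k/k!
a^2/2! = 1.841281
Σ terms (k=0..2): 1.00000 + 1.91900 + 1.84128 = 4.760281
B = 1.841281/4.760281 = 0.386801

Final: 0.386801


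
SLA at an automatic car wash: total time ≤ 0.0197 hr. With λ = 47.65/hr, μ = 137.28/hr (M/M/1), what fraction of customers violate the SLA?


W ~ Exponential(μ−λ) for M/M/1.
μ − λ = 137.28 − 47.65 = 89.6300
P(W > t) = e^{−(μ−λ)t} = e^{−1.7657} = 0.171065

Final: 0.171065


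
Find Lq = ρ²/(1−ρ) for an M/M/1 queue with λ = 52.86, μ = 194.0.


ρ = 52.86/194.0 = 0.2725
Lq = ρ²/(1−ρ) = 0.07424/0.7275 = 0.1020

Final: 0.1020


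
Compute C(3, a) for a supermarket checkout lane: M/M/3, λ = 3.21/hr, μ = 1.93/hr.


a = λ/μ = 1.6632; ρ = a/3 = 0.5544
P₀ = 0.173393 (from M/M/c formula)
C(c,a) = [a^c/(c!(1−ρ))]·P₀ = [4.60090/(6·0.4456)]·0.173393
= 1.72088·0.173393 = 0.298389

Final: 0.298389


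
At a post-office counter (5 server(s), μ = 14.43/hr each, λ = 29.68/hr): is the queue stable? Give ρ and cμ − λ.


Total capacity cμ = 5·14.43 = 72.15/hr
ρ = λ/(cμ) = 29.68/72.15 = 0.4114
Stable ⇔ ρ < 1: YES
Spare capacity = cμ − λ = 72.15 − 29.68 = 42.47/hr

Final: ρ = 0.4114; stable; margin = 42.47/hr


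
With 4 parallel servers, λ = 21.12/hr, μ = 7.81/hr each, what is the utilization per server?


ρ = λ/(cμ) = 21.12/(4·7.81) = 21.12/31.24 = 0.6761

Final: 0.6761


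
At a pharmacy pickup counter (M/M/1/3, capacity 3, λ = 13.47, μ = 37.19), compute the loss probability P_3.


ρ = λ/μ = 13.47/37.19 = 0.3622
P_K = (1−ρ)ρ^K/(1−ρ^(K+1)) = (0.6378·0.047514)/(1 − 0.017209)
= 0.030305/0.982791 = 0.030836

Final: 0.030836


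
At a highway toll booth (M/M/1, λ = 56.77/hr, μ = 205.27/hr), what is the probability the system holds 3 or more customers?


ρ = 56.77/205.27 = 0.2766
P(N ≥ n) = ρ^n = 0.2766^3 = 0.021153

Final: 0.021153


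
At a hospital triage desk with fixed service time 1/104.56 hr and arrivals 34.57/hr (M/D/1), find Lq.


ρ = 34.57/104.56 = 0.3306
M/D/1: Lq = ρ²/(2(1−ρ)) = 0.1093/(2·0.6694) = 0.08165

Final: 0.08165


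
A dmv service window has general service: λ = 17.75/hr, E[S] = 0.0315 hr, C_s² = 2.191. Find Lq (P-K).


ρ = λ·E[S] = 17.75·0.0315 = 0.5591
Lq = ρ²(1+C_s²)/(2(1−ρ)) = 0.3126·(1+2.191)/(2·0.4409)
= 0.3126·3.1910/0.8818 = 1.13136

Final: 1.13136


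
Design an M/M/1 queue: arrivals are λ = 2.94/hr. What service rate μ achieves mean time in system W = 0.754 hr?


W = 1/(μ−λ) ⇒ μ − λ = 1/W = 1/0.754 = 1.3263
μ = λ + 1/W = 2.94 + 1.3263 = 4.2663 per hr

Final: 4.2663 /hr


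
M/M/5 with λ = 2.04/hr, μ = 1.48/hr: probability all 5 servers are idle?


a = λ/μ = 2.04/1.48 = 1.3784; ρ = a/c = 0.2757
Σ_{k=0}^{4} a^k/k! (terms k=0..4) = 1.00000 + 1.37838 + 0.94996 + 0.43647 + 0.15041 = 3.91522
Tail: a^5/(5!(1−ρ)) = 4.97556/(120·0.7243) = 0.05724
P₀ = 1/(3.91522 + 0.05724) = 1/3.97246 = 0.251733

Final: 0.251733


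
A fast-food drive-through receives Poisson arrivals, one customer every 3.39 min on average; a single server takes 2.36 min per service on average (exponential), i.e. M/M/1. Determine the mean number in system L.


λ = 60/3.39 = 17.6991 /hr
μ = 60/2.36 = 25.4237 /hr
ρ = λ/μ = 17.6991/25.4237 = 0.6962
L = ρ/(1−ρ) = 0.6962/0.3038 = 2.2913

Final: 2.2913


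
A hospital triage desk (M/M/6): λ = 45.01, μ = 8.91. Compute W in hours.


a = 5.0516; ρ = 0.8419; P₀ = 0.004152
Lq = P₀·a^c·ρ/(c!(1−ρ)²) = 3.22922
Wq = Lq/λ = 3.22922/45.01 = 0.07174 hr
W = Wq + 1/μ = 0.07174 + 0.11223 = 0.18398 hr

Final: 0.18398 hr


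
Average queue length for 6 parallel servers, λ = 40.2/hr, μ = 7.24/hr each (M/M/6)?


a = λ/μ = 5.5525; ρ = a/6 = 0.9254
P₀ = 0.001471
Lq = P₀·a^c·ρ / (c!·(1−ρ)²) = 0.001471·29303.86611·0.9254/(720·0.005563)
= 9.96006

Final: 9.96006


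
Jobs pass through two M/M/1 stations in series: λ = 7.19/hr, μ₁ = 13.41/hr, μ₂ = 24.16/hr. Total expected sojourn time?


Each node sees arrival rate λ = 7.19/hr (tandem ⇒ throughput preserved).
W₁ = 1/(μ₁−λ) = 1/(13.41−7.19) = 0.16077 hr
W₂ = 1/(μ₂−λ) = 1/(24.16−7.19) = 0.05893 hr
W_total = W₁ + W₂ = 0.16077 + 0.05893 = 0.21970 hr

Final: 0.21970 hr


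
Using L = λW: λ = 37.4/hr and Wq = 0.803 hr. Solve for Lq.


Lq = λWq = 37.4·0.803 = 30.0322

Final: 30.0322


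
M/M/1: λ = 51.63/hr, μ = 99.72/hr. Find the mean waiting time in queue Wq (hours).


ρ = 51.63/99.72 = 0.5177
Wq = ρ/(μ−λ) = 0.5177/(99.72 − 51.63) = 0.5177/48.09 = 0.01077 hr

Final: 0.01077 hr


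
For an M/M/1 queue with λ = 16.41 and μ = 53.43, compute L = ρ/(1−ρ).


ρ = λ/μ = 16.41/53.43 = 0.3071
L = ρ/(1−ρ) = 0.3071/(1 − 0.3071) = 0.3071/0.6929 = 0.4433

Final: 0.4433


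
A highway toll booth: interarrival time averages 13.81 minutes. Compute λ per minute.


λ = 1/(interarrival time) in consistent units.
1 minute = 1 min, so λ = 1/13.81 = 0.07241 per minute

Final: 0.07241 /min


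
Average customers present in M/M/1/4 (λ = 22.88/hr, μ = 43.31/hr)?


ρ = 22.88/43.31 = 0.5283
L = ρ[1 − (K+1)ρ^K + Kρ^(K+1)] / [(1−ρ)(1−ρ^(K+1))]
Numerator: 0.5283·(1 − 5·0.077888 + 4·0.041147) = 0.409498
Denominator: (0.4717)·(0.958853) = 0.452306
L = 0.409498/0.452306 = 0.9054

Final: 0.9054


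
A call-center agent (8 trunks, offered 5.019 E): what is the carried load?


B(8,5.019) = 0.070942 (Erlang-B)
Carried load = a(1 − B) = 5.019·(1 − 0.070942) = 5.019·0.929058 = 4.6629 E

Final: 4.6629 Erlangs


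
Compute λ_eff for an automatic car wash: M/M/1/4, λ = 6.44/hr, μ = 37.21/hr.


ρ = 0.1731; P_K = (1−ρ)ρ^4/(1−ρ^5) = 0.0007421
λ_eff = λ(1 − P_K) = 6.44·(1 − 0.0007421) = 6.44·0.999258 = 6.4352 /hr

Final: 6.4352 /hr


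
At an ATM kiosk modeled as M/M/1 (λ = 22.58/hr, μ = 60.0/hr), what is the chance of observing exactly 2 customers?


ρ = 22.58/60.0 = 0.3763
P_n = (1−ρ)·ρ^n = (1 − 0.3763)·0.3763^2 = 0.6237·0.141627 = 0.088328

Final: 0.088328


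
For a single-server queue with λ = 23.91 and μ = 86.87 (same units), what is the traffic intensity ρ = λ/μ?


ρ = λ/μ = 23.91/86.87 = 0.2752

Final: 0.2752


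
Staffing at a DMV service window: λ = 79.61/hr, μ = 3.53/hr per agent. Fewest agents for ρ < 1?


Stability requires cμ > λ ⇔ c > λ/μ.
λ/μ = 79.61/3.53 = 22.5524
Minimum integer c = ⌊22.5524⌋ + 1 = 23
Check: 23·3.53 = 81.19 > 79.61, while 22·3.53 = 77.66 ≤ 79.61

Final: 23 servers


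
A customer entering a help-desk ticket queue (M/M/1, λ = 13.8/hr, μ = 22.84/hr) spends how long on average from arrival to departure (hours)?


W = 1/(μ−λ) = 1/(22.84 − 13.8) = 1/9.04 = 0.1106 hr

Final: 0.1106 hr


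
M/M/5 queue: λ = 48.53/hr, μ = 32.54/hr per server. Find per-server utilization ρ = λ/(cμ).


ρ = λ/(cμ) = 48.53/(5·32.54) = 48.53/162.70 = 0.2983

Final: 0.2983


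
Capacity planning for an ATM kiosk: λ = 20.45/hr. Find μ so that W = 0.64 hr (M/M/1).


W = 1/(μ−λ) ⇒ μ − λ = 1/W = 1/0.64 = 1.5625
μ = λ + 1/W = 20.45 + 1.5625 = 22.0125 per hr

Final: 22.0125 /hr


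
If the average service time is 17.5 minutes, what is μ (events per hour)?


μ = 1/(service time) in consistent units.
1 hour = 60 min, so μ = 60/17.5 = 3.4286 per hour

Final: 3.4286 /hr


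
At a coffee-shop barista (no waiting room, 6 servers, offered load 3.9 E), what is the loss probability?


B(c,a) = (a^c/c!) / Σ_{k=0}^{c} a^k/k!
a^6/6! = 4.887144
Σ terms (k=0..6): 1.00000 + 3.90000 + 7.60500 + 9.88650 + 9.63934 + 7.51868 + 4.88714 = 44.436665
B = 4.887144/44.436665 = 0.109980

Final: 0.109980


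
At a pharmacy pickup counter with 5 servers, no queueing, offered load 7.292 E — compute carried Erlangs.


B(5,7.292) = 0.441537 (Erlang-B)
Carried load = a(1 − B) = 7.292·(1 − 0.441537) = 7.292·0.558463 = 4.0723 E

Final: 4.0723 Erlangs


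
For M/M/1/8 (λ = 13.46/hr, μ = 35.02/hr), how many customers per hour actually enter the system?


ρ = 0.3844; P_K = (1−ρ)ρ^8/(1−ρ^9) = 0.0002933
λ_eff = λ(1 − P_K) = 13.46·(1 − 0.0002933) = 13.46·0.999707 = 13.4561 /hr

Final: 13.4561 /hr


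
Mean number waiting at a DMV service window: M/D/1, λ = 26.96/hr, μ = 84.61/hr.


ρ = 26.96/84.61 = 0.3186
M/D/1: Lq = ρ²/(2(1−ρ)) = 0.1015/(2·0.6814) = 0.07451

Final: 0.07451


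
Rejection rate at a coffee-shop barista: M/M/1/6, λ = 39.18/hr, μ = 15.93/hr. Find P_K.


ρ = λ/μ = 39.18/15.93 = 2.4595
P_K = (1−ρ)ρ^K/(1−ρ^(K+1)) = (-1.4595·221.356325)/(1 − 544.428173)
= -323.071849/-543.428173 = 0.594507

Final: 0.594507


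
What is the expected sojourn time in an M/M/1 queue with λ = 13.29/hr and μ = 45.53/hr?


W = 1/(μ−λ) = 1/(45.53 − 13.29) = 1/32.24 = 0.03102 hr

Final: 0.03102 hr


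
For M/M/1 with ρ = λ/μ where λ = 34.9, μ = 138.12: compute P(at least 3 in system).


ρ = 34.9/138.12 = 0.2527
P(N ≥ n) = ρ^n = 0.2527^3 = 0.016133

Final: 0.016133


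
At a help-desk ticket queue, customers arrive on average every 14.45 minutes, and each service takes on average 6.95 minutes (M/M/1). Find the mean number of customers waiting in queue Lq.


λ = 60/14.45 = 4.1522 /hr
μ = 60/6.95 = 8.6331 /hr
ρ = λ/μ = 4.1522/8.6331 = 0.4810
Lq = ρ²/(1−ρ) = 0.2313/0.5190 = 0.4457

Final: 0.4457


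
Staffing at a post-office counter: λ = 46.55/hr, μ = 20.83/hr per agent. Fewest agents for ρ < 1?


Stability requires cμ > λ ⇔ c > λ/μ.
λ/μ = 46.55/20.83 = 2.2348
Minimum integer c = ⌊2.2348⌋ + 1 = 3
Check: 3·20.83 = 62.49 > 46.55, while 2·20.83 = 41.66 ≤ 46.55

Final: 3 servers


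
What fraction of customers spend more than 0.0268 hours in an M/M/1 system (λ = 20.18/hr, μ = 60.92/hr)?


W ~ Exponential(μ−λ) for M/M/1.
μ − λ = 60.92 − 20.18 = 40.7400
P(W > t) = e^{−(μ−λ)t} = e^{−1.0918} = 0.335601

Final: 0.335601


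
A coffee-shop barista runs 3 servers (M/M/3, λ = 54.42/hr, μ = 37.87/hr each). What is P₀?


a = λ/μ = 54.42/37.87 = 1.4370; ρ = a/c = 0.4790
Σ_{k=0}^{2} a^k/k! (terms k=0..2) = 1.00000 + 1.43702 + 1.03252 = 3.46954
Tail: a^3/(3!(1−ρ)) = 2.96749/(6·0.5210) = 0.94931
P₀ = 1/(3.46954 + 0.94931) = 1/4.41884 = 0.226304

Final: 0.226304


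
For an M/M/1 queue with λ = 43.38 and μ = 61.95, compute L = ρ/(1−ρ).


ρ = λ/μ = 43.38/61.95 = 0.7002
L = ρ/(1−ρ) = 0.7002/(1 − 0.7002) = 0.7002/0.2998 = 2.3360

Final: 2.3360


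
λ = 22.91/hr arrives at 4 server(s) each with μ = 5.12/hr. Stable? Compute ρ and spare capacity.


Total capacity cμ = 4·5.12 = 20.48/hr
ρ = λ/(cμ) = 22.91/20.48 = 1.1187
Stable ⇔ ρ < 1: NO
Spare capacity = cμ − λ = 20.48 − 22.91 = -2.43/hr

Final: ρ = 1.1187; unstable; margin = -2.43/hr


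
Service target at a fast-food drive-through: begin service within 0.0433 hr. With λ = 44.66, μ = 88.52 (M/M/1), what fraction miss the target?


ρ = 44.66/88.52 = 0.5045
P(Wq > t) = ρ·e^{−(μ−λ)t} = 0.5045·e^{−1.8991}
= 0.5045·0.149698 = 0.075525

Final: 0.075525


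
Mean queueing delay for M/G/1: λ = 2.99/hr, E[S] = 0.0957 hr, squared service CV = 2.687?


ρ = λ·E[S] = 2.99·0.0957 = 0.2861
E[S²] = E[S]²(1+C_s²) = 0.0957²·(1+2.687) = 0.033767
Wq = λ·E[S²]/(2(1−ρ)) = 2.99·0.033767/(2·0.7139) = 0.07072 hr

Final: 0.07072 hr


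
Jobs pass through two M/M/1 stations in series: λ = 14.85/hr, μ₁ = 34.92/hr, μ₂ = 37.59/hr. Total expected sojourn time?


Each node sees arrival rate λ = 14.85/hr (tandem ⇒ throughput preserved).
W₁ = 1/(μ₁−λ) = 1/(34.92−14.85) = 0.04983 hr
W₂ = 1/(μ₂−λ) = 1/(37.59−14.85) = 0.04398 hr
W_total = W₁ + W₂ = 0.04983 + 0.04398 = 0.09380 hr

Final: 0.09380 hr


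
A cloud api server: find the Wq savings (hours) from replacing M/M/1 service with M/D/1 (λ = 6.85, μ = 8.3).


ρ = 6.85/8.3 = 0.8253
Wq(M/M/1) = ρ/(μ−λ) = 0.8253/1.45 = 0.56917 hr
Wq(M/D/1) = ρ/(2(μ−λ)) = 0.28459 hr
Savings = 0.56917 − 0.28459 = 0.28459 hr

Final: 0.28459 hr


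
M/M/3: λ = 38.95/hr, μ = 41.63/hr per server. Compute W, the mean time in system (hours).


a = 0.9356; ρ = 0.3119; P₀ = 0.388849
Lq = P₀·a^c·ρ/(c!(1−ρ)²) = 0.03496
Wq = Lq/λ = 0.03496/38.95 = 0.0008976 hr
W = Wq + 1/μ = 0.0008976 + 0.02402 = 0.02492 hr

Final: 0.02492 hr


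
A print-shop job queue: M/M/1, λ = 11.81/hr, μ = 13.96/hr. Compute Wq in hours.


ρ = 11.81/13.96 = 0.8460
Wq = ρ/(μ−λ) = 0.8460/(13.96 − 11.81) = 0.8460/2.15 = 0.3935 hr

Final: 0.3935 hr


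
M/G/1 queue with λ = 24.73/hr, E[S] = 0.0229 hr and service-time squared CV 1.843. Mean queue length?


ρ = λ·E[S] = 24.73·0.0229 = 0.5663
Lq = ρ²(1+C_s²)/(2(1−ρ)) = 0.3207·(1+1.843)/(2·0.4337)
= 0.3207·2.8430/0.8674 = 1.05122

Final: 1.05122


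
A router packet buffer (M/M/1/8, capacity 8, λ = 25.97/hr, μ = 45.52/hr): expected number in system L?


ρ = 25.97/45.52 = 0.5705
L = ρ[1 − (K+1)ρ^K + Kρ^(K+1)] / [(1−ρ)(1−ρ^(K+1))]
Numerator: 0.5705·(1 − 9·0.011224 + 8·0.006404) = 0.542113
Denominator: (0.4295)·(0.993596) = 0.426731
L = 0.542113/0.426731 = 1.2704

Final: 1.2704


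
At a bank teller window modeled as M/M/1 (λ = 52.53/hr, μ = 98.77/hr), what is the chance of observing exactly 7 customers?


ρ = 52.53/98.77 = 0.5318
P_n = (1−ρ)·ρ^n = (1 − 0.5318)·0.5318^7 = 0.4682·0.012036 = 0.005635

Final: 0.005635


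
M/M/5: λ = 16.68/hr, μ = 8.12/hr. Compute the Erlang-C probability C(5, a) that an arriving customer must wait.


a = λ/μ = 2.0542; ρ = a/5 = 0.4108
P₀ = 0.127098 (from M/M/c formula)
C(c,a) = [a^c/(c!(1−ρ))]·P₀ = [36.57633/(120·0.5892)]·0.127098
= 0.51735·0.127098 = 0.065754

Final: 0.065754


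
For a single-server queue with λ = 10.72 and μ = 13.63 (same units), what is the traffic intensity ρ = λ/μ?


ρ = λ/μ = 10.72/13.63 = 0.7865

Final: 0.7865


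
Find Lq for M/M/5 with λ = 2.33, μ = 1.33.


a = λ/μ = 1.7519; ρ = a/5 = 0.3504
P₀ = 0.172811
Lq = P₀·a^c·ρ / (c!·(1−ρ)²) = 0.172811·16.50142·0.3504/(120·0.42201)
= 0.01973

Final: 0.01973


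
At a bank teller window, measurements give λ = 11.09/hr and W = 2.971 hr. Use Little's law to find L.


L = λW = 11.09·2.971 = 32.9484

Final: 32.9484


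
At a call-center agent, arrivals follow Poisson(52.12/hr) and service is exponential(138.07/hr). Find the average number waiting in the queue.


ρ = 52.12/138.07 = 0.3775
Lq = ρ²/(1−ρ) = 0.1425/0.6225 = 0.2289

Final: 0.2289


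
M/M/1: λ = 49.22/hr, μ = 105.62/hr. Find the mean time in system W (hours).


W = 1/(μ−λ) = 1/(105.62 − 49.22) = 1/56.40 = 0.01773 hr

Final: 0.01773 hr


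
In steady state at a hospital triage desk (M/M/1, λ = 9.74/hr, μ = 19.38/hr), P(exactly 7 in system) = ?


ρ = 9.74/19.38 = 0.5026
P_n = (1−ρ)·ρ^n = (1 − 0.5026)·0.5026^7 = 0.4974·0.008099 = 0.004029

Final: 0.004029


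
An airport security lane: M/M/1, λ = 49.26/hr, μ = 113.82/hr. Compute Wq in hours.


ρ = 49.26/113.82 = 0.4328
Wq = ρ/(μ−λ) = 0.4328/(113.82 − 49.26) = 0.4328/64.56 = 0.006704 hr

Final: 0.006704 hr


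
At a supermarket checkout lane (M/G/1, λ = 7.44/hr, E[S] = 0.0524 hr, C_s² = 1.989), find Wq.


ρ = λ·E[S] = 7.44·0.0524 = 0.3899
E[S²] = E[S]²(1+C_s²) = 0.0524²·(1+1.989) = 0.008207
Wq = λ·E[S²]/(2(1−ρ)) = 7.44·0.008207/(2·0.6101) = 0.05004 hr

Final: 0.05004 hr


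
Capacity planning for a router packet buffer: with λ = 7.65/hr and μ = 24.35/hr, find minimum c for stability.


Stability requires cμ > λ ⇔ c > λ/μ.
λ/μ = 7.65/24.35 = 0.3142
Minimum integer c = ⌊0.3142⌋ + 1 = 1
Check: 1·24.35 = 24.35 > 7.65, while 0·24.35 = 0.00 ≤ 7.65

Final: 1 servers


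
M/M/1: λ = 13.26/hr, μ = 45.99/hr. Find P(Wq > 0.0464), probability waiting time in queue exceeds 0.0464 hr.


ρ = 13.26/45.99 = 0.2883
P(Wq > t) = ρ·e^{−(μ−λ)t} = 0.2883·e^{−1.5187}
= 0.2883·0.219003 = 0.063144

Final: 0.063144


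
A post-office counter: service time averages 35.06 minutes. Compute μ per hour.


μ = 1/(service time) in consistent units.
1 hour = 60 min, so μ = 60/35.06 = 1.7114 per hour

Final: 1.7114 /hr


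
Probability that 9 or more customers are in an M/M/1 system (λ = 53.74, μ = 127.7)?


ρ = 53.74/127.7 = 0.4208
P(N ≥ n) = ρ^n = 0.4208^9 = 0.0004140

Final: 0.0004140


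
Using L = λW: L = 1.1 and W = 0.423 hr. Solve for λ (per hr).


λ = L/W = 1.1/0.423 = 2.6005 /hr

Final: 2.6005 /hr


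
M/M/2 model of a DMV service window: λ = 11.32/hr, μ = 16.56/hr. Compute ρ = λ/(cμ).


ρ = λ/(cμ) = 11.32/(2·16.56) = 11.32/33.12 = 0.3418

Final: 0.3418


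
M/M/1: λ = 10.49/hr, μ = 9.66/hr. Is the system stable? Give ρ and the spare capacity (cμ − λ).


Total capacity cμ = 1·9.66 = 9.66/hr
ρ = λ/(cμ) = 10.49/9.66 = 1.0859
Stable ⇔ ρ < 1: NO
Spare capacity = cμ − λ = 9.66 − 10.49 = -0.83/hr

Final: ρ = 1.0859; unstable; margin = -0.83/hr


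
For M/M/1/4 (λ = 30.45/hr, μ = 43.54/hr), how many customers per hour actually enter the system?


ρ = 0.6994; P_K = (1−ρ)ρ^4/(1−ρ^5) = 0.086369
λ_eff = λ(1 − P_K) = 30.45·(1 − 0.086369) = 30.45·0.913631 = 27.8201 /hr

Final: 27.8201 /hr


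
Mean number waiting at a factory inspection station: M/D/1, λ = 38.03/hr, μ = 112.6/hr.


ρ = 38.03/112.6 = 0.3377
M/D/1: Lq = ρ²/(2(1−ρ)) = 0.1141/(2·0.6623) = 0.08612

Final: 0.08612


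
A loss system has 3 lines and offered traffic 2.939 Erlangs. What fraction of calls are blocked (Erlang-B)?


B(c,a) = (a^c/c!) / Σ_{k=0}^{c} a^k/k!
a^3/3! = 4.231044
Σ terms (k=0..3): 1.00000 + 2.93900 + 4.31886 + 4.23104 = 12.488904
B = 4.231044/12.488904 = 0.338784

Final: 0.338784


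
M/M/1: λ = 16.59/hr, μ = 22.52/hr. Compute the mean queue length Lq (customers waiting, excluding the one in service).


ρ = 16.59/22.52 = 0.7367
Lq = ρ²/(1−ρ) = 0.5427/0.2633 = 2.0610

Final: 2.0610


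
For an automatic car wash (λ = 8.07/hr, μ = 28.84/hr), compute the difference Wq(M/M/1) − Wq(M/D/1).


ρ = 8.07/28.84 = 0.2798
Wq(M/M/1) = ρ/(μ−λ) = 0.2798/20.77 = 0.01347 hr
Wq(M/D/1) = ρ/(2(μ−λ)) = 0.006736 hr
Savings = 0.01347 − 0.006736 = 0.006736 hr

Final: 0.006736 hr


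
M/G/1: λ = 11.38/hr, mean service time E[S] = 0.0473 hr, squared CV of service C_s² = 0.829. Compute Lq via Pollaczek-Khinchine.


ρ = λ·E[S] = 11.38·0.0473 = 0.5383
Lq = ρ²(1+C_s²)/(2(1−ρ)) = 0.2897·(1+0.829)/(2·0.4617)
= 0.2897·1.8290/0.9235 = 0.57386

Final: 0.57386


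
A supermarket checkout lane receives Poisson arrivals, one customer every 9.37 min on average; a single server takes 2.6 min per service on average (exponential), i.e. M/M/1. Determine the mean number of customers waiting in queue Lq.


λ = 60/9.37 = 6.4034 /hr
μ = 60/2.6 = 23.0769 /hr
ρ = λ/μ = 6.4034/23.0769 = 0.2775
Lq = ρ²/(1−ρ) = 0.07700/0.7225 = 0.1066

Final: 0.1066


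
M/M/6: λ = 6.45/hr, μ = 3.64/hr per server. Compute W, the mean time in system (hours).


a = 1.7720; ρ = 0.2953; P₀ = 0.169877
Lq = P₀·a^c·ρ/(c!(1−ρ)²) = 0.004344
Wq = Lq/λ = 0.004344/6.45 = 0.0006735 hr
W = Wq + 1/μ = 0.0006735 + 0.27473 = 0.27540 hr

Final: 0.27540 hr


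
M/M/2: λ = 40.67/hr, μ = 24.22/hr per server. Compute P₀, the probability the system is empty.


a = λ/μ = 40.67/24.22 = 1.6792; ρ = a/c = 0.8396
Σ_{k=0}^{1} a^k/k! (terms k=0..1) = 1.00000 + 1.67919 = 2.67919
Tail: a^2/(2!(1−ρ)) = 2.81968/(2·0.1604) = 8.78928
P₀ = 1/(2.67919 + 8.78928) = 1/11.46847 = 0.087196

Final: 0.087196


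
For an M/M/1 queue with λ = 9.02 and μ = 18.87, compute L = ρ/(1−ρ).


ρ = λ/μ = 9.02/18.87 = 0.4780
L = ρ/(1−ρ) = 0.4780/(1 − 0.4780) = 0.4780/0.5220 = 0.9157

Final: 0.9157


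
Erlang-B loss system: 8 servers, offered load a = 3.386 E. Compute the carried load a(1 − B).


B(8,3.386) = 0.014621 (Erlang-B)
Carried load = a(1 − B) = 3.386·(1 − 0.014621) = 3.386·0.985379 = 3.3365 E

Final: 3.3365 Erlangs


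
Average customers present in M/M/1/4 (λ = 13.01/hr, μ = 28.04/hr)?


ρ = 13.01/28.04 = 0.4640
L = ρ[1 − (K+1)ρ^K + Kρ^(K+1)] / [(1−ρ)(1−ρ^(K+1))]
Numerator: 0.4640·(1 − 5·0.046344 + 4·0.021503) = 0.396373
Denominator: (0.5360)·(0.978497) = 0.524494
L = 0.396373/0.524494 = 0.7557

Final: 0.7557


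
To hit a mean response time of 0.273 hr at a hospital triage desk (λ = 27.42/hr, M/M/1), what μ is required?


W = 1/(μ−λ) ⇒ μ − λ = 1/W = 1/0.273 = 3.6630
μ = λ + 1/W = 27.42 + 3.6630 = 31.0830 per hr

Final: 31.0830 /hr


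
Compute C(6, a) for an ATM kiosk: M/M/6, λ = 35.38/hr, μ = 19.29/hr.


a = λ/μ = 1.8341; ρ = a/6 = 0.3057
P₀ = 0.159616 (from M/M/c formula)
C(c,a) = [a^c/(c!(1−ρ))]·P₀ = [38.06743/(720·0.6943)]·0.159616
= 0.07615·0.159616 = 0.012155

Final: 0.012155


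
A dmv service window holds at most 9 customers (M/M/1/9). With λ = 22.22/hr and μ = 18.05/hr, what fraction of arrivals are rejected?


ρ = λ/μ = 22.22/18.05 = 1.2310
P_K = (1−ρ)ρ^K/(1−ρ^(K+1)) = (-0.2310·6.492346)/(1 − 7.992239)
= -1.499894/-6.992239 = 0.214508

Final: 0.214508


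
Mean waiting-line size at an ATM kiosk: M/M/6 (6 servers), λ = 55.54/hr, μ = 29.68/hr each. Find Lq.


a = λ/μ = 1.8713; ρ = a/6 = 0.3119
P₀ = 0.153773
Lq = P₀·a^c·ρ / (c!·(1−ρ)²) = 0.153773·42.93899·0.3119/(720·0.47351)
= 0.006040

Final: 0.006040


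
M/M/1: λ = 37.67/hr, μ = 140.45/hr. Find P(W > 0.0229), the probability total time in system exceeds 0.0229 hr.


W ~ Exponential(μ−λ) for M/M/1.
μ − λ = 140.45 − 37.67 = 102.7800
P(W > t) = e^{−(μ−λ)t} = e^{−2.3537} = 0.095021

Final: 0.095021


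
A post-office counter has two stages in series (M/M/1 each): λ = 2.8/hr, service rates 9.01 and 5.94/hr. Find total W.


Each node sees arrival rate λ = 2.8/hr (tandem ⇒ throughput preserved).
W₁ = 1/(μ₁−λ) = 1/(9.01−2.8) = 0.16103 hr
W₂ = 1/(μ₂−λ) = 1/(5.94−2.8) = 0.31847 hr
W_total = W₁ + W₂ = 0.16103 + 0.31847 = 0.47950 hr

Final: 0.47950 hr


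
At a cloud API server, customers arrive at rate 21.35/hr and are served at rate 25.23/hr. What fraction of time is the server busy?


ρ = λ/μ = 21.35/25.23 = 0.8462

Final: 0.8462


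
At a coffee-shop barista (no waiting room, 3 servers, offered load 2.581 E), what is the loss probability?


B(c,a) = (a^c/c!) / Σ_{k=0}^{c} a^k/k!
a^3/3! = 2.865581
Σ terms (k=0..3): 1.00000 + 2.58100 + 3.33078 + 2.86558 = 9.777362
B = 2.865581/9.777362 = 0.293083

Final: 0.293083


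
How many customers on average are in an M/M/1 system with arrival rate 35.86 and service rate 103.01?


ρ = λ/μ = 35.86/103.01 = 0.3481
L = ρ/(1−ρ) = 0.3481/(1 − 0.3481) = 0.3481/0.6519 = 0.5340

Final: 0.5340


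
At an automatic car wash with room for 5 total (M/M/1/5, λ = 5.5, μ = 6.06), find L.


ρ = 5.5/6.06 = 0.9076
L = ρ[1 − (K+1)ρ^K + Kρ^(K+1)] / [(1−ρ)(1−ρ^(K+1))]
Numerator: 0.9076·(1 − 6·0.615815 + 5·0.558908) = 0.090441
Denominator: (0.09241)·(0.441092) = 0.040761
L = 0.090441/0.040761 = 2.2188

Final: 2.2188
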